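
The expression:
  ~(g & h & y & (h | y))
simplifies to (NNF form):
~g | ~h | ~y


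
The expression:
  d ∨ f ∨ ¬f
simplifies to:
True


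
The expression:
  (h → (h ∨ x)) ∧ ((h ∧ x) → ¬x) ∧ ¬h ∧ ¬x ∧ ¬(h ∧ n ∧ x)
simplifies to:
¬h ∧ ¬x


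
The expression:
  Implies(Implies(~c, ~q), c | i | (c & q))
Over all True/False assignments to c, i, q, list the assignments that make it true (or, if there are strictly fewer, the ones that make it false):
is false only for:
  c=False, i=False, q=False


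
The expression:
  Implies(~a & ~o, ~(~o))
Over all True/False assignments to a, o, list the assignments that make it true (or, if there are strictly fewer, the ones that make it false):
is false only for:
  a=False, o=False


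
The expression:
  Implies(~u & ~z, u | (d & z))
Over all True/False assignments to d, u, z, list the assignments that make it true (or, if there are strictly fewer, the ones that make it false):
is false only for:
  d=False, u=False, z=False;
  d=True, u=False, z=False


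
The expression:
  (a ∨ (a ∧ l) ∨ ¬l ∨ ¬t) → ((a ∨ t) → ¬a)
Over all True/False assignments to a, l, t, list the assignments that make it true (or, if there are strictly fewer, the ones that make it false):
is true only for:
  a=False, l=False, t=False;
  a=False, l=False, t=True;
  a=False, l=True, t=False;
  a=False, l=True, t=True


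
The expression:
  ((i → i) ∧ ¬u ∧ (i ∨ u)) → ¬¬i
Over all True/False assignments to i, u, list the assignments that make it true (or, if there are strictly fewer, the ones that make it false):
is always true.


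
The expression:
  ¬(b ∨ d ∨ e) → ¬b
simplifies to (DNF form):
True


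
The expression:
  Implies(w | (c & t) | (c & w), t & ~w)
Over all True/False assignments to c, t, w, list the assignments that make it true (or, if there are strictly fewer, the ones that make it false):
is true only for:
  c=False, t=False, w=False;
  c=False, t=True, w=False;
  c=True, t=False, w=False;
  c=True, t=True, w=False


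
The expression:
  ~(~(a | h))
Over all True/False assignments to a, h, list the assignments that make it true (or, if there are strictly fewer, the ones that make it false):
is false only for:
  a=False, h=False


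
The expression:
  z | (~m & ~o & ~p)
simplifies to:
z | (~m & ~o & ~p)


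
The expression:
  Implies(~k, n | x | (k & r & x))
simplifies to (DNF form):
k | n | x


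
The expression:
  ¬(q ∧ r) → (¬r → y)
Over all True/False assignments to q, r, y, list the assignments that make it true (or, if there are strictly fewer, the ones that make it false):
is false only for:
  q=False, r=False, y=False;
  q=True, r=False, y=False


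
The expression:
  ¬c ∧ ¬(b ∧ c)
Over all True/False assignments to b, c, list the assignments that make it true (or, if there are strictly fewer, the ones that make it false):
is true only for:
  b=False, c=False;
  b=True, c=False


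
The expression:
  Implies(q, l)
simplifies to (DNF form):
l | ~q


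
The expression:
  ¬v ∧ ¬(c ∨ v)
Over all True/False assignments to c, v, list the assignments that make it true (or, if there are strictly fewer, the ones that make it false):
is true only for:
  c=False, v=False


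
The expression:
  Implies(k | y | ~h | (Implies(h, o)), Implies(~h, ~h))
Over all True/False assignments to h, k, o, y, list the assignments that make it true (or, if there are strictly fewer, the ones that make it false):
is always true.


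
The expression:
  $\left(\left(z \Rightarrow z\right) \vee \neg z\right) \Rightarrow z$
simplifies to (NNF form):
$z$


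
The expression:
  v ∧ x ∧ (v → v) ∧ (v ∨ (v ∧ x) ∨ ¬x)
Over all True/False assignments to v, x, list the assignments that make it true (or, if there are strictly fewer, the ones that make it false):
is true only for:
  v=True, x=True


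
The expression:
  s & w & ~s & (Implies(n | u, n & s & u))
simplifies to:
False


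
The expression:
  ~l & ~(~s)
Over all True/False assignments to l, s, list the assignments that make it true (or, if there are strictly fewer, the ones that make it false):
is true only for:
  l=False, s=True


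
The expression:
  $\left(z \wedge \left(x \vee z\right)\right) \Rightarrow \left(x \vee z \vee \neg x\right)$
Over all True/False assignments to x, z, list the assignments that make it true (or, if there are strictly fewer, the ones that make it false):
is always true.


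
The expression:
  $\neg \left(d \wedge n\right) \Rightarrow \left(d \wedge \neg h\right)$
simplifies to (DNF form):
$\left(d \wedge n\right) \vee \left(d \wedge \neg h\right)$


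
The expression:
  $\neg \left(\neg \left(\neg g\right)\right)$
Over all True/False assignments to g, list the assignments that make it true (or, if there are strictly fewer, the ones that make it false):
is true only for:
  g=False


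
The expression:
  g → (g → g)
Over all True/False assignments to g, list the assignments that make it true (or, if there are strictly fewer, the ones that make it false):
is always true.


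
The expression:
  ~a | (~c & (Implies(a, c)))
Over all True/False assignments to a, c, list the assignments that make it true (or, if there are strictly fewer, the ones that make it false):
is true only for:
  a=False, c=False;
  a=False, c=True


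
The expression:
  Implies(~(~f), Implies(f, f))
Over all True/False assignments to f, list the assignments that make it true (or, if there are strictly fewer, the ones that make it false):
is always true.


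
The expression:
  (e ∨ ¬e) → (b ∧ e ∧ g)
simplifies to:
b ∧ e ∧ g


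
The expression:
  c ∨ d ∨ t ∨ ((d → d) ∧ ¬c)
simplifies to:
True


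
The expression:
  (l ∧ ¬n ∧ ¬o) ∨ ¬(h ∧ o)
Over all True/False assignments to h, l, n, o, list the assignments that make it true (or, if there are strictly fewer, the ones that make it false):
is false only for:
  h=True, l=False, n=False, o=True;
  h=True, l=False, n=True, o=True;
  h=True, l=True, n=False, o=True;
  h=True, l=True, n=True, o=True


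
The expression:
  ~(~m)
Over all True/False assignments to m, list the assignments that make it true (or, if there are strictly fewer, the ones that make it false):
is true only for:
  m=True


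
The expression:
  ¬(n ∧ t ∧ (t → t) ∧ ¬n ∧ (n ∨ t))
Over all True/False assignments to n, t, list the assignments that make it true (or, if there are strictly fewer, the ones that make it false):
is always true.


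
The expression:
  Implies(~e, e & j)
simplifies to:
e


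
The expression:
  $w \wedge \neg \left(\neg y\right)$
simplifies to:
$w \wedge y$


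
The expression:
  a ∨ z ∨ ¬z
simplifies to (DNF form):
True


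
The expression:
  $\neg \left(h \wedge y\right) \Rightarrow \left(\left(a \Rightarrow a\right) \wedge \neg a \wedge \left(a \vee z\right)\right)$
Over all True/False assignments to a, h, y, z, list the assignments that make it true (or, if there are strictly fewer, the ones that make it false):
is true only for:
  a=False, h=False, y=False, z=True;
  a=False, h=False, y=True, z=True;
  a=False, h=True, y=False, z=True;
  a=False, h=True, y=True, z=False;
  a=False, h=True, y=True, z=True;
  a=True, h=True, y=True, z=False;
  a=True, h=True, y=True, z=True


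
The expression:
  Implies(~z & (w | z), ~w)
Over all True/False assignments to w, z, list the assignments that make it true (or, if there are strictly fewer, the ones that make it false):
is false only for:
  w=True, z=False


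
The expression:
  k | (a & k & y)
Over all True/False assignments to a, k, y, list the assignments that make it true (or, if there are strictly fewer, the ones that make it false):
is true only for:
  a=False, k=True, y=False;
  a=False, k=True, y=True;
  a=True, k=True, y=False;
  a=True, k=True, y=True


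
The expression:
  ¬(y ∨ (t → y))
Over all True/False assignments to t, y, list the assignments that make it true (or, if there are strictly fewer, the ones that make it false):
is true only for:
  t=True, y=False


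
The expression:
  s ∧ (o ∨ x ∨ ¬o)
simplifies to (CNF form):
s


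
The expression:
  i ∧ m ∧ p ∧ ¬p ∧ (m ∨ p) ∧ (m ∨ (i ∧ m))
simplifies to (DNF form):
False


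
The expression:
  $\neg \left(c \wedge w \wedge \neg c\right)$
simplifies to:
$\text{True}$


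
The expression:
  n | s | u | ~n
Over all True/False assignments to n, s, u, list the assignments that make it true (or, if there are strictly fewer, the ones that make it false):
is always true.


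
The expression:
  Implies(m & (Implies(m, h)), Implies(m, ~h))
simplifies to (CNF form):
~h | ~m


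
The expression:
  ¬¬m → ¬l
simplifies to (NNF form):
¬l ∨ ¬m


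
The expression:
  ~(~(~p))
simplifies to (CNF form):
~p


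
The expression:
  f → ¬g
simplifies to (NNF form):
¬f ∨ ¬g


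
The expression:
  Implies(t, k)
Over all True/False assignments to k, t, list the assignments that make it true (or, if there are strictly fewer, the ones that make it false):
is false only for:
  k=False, t=True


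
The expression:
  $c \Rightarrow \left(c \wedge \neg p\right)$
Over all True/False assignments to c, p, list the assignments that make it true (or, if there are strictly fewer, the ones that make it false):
is false only for:
  c=True, p=True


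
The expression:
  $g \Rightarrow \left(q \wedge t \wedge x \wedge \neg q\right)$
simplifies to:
$\neg g$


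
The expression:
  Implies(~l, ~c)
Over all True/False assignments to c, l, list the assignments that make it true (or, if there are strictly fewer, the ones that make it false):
is false only for:
  c=True, l=False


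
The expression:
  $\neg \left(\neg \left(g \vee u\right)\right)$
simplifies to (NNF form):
$g \vee u$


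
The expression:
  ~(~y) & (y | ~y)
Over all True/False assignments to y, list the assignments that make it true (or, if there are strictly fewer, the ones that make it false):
is true only for:
  y=True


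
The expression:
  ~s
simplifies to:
~s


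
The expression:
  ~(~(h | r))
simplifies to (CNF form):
h | r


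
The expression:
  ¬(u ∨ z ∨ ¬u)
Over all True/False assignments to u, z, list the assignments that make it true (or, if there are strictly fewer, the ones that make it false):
is never true.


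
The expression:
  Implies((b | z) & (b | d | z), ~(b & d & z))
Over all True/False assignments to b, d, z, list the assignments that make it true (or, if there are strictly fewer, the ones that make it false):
is false only for:
  b=True, d=True, z=True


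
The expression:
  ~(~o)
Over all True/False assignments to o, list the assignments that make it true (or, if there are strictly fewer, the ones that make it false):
is true only for:
  o=True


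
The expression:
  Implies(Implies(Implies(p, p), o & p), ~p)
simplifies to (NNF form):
~o | ~p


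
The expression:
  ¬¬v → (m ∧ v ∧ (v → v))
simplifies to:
m ∨ ¬v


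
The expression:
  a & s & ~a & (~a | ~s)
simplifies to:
False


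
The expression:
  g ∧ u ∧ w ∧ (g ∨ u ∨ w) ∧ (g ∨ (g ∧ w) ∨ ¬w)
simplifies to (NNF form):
g ∧ u ∧ w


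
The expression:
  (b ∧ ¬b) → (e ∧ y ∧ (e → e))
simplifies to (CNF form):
True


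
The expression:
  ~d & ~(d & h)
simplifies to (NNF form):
~d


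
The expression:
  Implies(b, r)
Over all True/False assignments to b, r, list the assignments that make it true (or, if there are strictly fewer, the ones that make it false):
is false only for:
  b=True, r=False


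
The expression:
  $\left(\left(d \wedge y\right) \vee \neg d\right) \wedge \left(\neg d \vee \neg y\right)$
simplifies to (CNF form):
$\neg d$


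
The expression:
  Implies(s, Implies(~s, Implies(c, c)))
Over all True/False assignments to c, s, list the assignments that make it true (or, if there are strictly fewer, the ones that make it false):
is always true.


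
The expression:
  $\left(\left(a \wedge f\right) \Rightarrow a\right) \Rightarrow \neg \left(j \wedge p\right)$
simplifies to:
$\neg j \vee \neg p$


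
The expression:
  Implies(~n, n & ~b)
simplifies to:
n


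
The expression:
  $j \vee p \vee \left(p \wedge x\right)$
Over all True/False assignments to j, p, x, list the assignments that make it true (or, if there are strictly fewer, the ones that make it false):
is false only for:
  j=False, p=False, x=False;
  j=False, p=False, x=True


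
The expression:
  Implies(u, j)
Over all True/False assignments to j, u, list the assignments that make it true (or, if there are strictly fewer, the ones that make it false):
is false only for:
  j=False, u=True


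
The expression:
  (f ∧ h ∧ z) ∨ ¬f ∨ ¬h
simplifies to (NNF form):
z ∨ ¬f ∨ ¬h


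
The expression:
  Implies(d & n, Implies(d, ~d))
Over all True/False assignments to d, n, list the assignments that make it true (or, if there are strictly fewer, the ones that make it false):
is false only for:
  d=True, n=True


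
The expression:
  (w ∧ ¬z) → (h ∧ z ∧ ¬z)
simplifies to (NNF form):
z ∨ ¬w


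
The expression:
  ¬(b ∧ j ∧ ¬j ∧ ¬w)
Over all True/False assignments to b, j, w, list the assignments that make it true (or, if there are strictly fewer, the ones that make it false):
is always true.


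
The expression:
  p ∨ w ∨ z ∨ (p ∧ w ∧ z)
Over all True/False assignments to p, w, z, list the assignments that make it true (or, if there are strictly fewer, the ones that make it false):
is false only for:
  p=False, w=False, z=False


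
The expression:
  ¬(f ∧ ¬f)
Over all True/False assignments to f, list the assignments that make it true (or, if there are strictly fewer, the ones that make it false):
is always true.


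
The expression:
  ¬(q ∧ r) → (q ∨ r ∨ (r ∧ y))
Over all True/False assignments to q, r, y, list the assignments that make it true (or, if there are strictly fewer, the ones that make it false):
is false only for:
  q=False, r=False, y=False;
  q=False, r=False, y=True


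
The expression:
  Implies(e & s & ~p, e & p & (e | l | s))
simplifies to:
p | ~e | ~s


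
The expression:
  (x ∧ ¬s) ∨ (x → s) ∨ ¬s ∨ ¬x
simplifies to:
True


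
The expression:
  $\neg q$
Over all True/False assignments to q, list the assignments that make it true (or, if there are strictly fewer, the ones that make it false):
is true only for:
  q=False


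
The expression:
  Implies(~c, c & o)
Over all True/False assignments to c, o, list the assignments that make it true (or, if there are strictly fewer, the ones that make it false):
is true only for:
  c=True, o=False;
  c=True, o=True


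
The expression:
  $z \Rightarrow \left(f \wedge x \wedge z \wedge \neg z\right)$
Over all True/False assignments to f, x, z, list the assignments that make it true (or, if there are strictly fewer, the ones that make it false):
is true only for:
  f=False, x=False, z=False;
  f=False, x=True, z=False;
  f=True, x=False, z=False;
  f=True, x=True, z=False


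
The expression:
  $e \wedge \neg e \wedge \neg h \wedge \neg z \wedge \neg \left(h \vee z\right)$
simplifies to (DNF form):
$\text{False}$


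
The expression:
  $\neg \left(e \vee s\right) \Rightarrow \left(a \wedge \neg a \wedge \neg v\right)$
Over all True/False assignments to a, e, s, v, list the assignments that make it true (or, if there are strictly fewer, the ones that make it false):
is false only for:
  a=False, e=False, s=False, v=False;
  a=False, e=False, s=False, v=True;
  a=True, e=False, s=False, v=False;
  a=True, e=False, s=False, v=True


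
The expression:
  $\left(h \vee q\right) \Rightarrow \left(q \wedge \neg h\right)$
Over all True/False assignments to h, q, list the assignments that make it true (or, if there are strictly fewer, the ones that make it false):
is true only for:
  h=False, q=False;
  h=False, q=True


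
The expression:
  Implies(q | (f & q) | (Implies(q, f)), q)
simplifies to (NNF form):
q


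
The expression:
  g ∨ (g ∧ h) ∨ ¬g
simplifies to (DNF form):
True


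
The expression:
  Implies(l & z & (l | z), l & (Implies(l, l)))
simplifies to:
True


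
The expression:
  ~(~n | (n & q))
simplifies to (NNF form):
n & ~q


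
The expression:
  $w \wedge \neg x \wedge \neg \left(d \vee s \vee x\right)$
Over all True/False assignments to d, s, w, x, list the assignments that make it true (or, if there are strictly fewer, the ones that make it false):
is true only for:
  d=False, s=False, w=True, x=False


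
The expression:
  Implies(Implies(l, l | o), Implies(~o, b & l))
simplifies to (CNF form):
(b | o) & (l | o)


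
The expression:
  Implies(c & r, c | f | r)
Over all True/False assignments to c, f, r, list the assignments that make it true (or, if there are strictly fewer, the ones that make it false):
is always true.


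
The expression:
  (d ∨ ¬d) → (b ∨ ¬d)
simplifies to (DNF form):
b ∨ ¬d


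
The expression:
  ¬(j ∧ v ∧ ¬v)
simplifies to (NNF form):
True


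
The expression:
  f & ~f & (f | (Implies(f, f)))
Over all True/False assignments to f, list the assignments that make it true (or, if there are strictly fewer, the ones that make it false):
is never true.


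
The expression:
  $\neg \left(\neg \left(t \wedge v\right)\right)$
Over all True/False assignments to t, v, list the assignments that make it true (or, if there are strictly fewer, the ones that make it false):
is true only for:
  t=True, v=True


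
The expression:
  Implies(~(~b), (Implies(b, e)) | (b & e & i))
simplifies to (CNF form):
e | ~b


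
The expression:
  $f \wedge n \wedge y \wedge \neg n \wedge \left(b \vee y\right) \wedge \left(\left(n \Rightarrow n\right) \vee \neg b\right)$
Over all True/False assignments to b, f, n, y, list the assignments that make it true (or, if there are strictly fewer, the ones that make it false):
is never true.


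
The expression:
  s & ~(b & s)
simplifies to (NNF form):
s & ~b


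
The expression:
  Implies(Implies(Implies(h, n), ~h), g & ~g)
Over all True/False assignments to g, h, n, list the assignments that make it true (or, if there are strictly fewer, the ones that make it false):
is true only for:
  g=False, h=True, n=True;
  g=True, h=True, n=True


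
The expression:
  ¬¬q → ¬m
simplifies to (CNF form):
¬m ∨ ¬q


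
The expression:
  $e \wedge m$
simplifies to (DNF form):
$e \wedge m$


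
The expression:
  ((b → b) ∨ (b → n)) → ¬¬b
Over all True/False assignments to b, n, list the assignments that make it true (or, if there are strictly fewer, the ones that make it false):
is true only for:
  b=True, n=False;
  b=True, n=True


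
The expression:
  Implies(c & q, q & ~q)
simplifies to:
~c | ~q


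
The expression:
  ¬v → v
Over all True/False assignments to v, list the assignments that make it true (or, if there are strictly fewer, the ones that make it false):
is true only for:
  v=True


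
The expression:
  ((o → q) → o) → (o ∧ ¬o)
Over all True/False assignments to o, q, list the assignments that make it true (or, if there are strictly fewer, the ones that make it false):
is true only for:
  o=False, q=False;
  o=False, q=True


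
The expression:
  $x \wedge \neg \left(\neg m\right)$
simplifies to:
$m \wedge x$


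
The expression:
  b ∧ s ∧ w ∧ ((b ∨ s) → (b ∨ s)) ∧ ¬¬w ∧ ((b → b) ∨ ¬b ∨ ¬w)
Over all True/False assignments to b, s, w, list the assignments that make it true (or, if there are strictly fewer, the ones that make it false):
is true only for:
  b=True, s=True, w=True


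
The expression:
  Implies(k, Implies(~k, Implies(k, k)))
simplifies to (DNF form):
True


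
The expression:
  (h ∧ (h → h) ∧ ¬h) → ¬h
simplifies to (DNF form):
True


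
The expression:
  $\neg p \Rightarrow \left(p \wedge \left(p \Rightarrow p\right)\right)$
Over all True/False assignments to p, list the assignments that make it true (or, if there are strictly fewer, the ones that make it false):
is true only for:
  p=True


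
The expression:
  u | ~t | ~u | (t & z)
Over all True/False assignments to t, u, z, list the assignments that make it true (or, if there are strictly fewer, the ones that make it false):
is always true.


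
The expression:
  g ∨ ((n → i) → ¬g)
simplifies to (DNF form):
True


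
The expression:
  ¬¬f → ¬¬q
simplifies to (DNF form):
q ∨ ¬f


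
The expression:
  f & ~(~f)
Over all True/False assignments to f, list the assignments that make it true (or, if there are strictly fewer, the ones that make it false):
is true only for:
  f=True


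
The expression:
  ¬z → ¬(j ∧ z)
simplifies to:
True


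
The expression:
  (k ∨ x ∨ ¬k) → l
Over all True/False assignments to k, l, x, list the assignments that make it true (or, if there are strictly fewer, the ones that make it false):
is true only for:
  k=False, l=True, x=False;
  k=False, l=True, x=True;
  k=True, l=True, x=False;
  k=True, l=True, x=True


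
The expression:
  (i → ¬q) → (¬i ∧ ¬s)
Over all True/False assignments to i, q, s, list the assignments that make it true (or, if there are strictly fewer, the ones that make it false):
is true only for:
  i=False, q=False, s=False;
  i=False, q=True, s=False;
  i=True, q=True, s=False;
  i=True, q=True, s=True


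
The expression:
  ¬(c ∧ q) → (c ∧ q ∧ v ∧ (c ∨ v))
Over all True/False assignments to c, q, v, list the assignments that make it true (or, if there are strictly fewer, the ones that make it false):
is true only for:
  c=True, q=True, v=False;
  c=True, q=True, v=True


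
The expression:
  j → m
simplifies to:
m ∨ ¬j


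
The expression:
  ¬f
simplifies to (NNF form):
¬f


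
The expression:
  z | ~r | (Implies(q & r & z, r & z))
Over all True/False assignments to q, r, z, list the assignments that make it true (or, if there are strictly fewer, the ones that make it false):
is always true.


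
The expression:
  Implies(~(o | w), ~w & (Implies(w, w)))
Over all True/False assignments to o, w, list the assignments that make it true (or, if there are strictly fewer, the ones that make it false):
is always true.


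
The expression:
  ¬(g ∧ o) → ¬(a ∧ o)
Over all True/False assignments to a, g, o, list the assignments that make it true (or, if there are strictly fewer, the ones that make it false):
is false only for:
  a=True, g=False, o=True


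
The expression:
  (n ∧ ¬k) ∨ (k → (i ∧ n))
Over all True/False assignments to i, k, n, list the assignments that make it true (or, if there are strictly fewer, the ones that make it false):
is false only for:
  i=False, k=True, n=False;
  i=False, k=True, n=True;
  i=True, k=True, n=False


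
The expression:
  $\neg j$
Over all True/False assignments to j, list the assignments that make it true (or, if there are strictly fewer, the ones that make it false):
is true only for:
  j=False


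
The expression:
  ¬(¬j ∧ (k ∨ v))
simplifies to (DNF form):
j ∨ (¬k ∧ ¬v)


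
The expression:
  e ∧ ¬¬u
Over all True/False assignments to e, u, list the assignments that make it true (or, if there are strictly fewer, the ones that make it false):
is true only for:
  e=True, u=True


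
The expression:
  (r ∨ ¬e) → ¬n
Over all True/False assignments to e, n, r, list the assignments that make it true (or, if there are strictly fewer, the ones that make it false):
is false only for:
  e=False, n=True, r=False;
  e=False, n=True, r=True;
  e=True, n=True, r=True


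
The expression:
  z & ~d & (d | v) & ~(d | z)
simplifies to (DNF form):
False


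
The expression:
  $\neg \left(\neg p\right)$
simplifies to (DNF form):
$p$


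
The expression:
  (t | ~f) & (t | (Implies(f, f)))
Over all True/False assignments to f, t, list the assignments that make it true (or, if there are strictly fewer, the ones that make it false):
is false only for:
  f=True, t=False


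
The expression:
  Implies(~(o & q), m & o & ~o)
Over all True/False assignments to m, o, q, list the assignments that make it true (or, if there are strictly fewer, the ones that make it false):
is true only for:
  m=False, o=True, q=True;
  m=True, o=True, q=True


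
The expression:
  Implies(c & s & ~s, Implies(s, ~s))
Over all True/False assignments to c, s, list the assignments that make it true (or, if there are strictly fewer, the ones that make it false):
is always true.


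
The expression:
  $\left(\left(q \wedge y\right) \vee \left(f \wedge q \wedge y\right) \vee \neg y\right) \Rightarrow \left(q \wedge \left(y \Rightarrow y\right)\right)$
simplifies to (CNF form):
$q \vee y$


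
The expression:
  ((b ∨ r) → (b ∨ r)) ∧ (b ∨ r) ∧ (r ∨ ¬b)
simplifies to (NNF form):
r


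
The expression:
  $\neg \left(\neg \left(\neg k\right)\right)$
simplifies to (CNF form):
$\neg k$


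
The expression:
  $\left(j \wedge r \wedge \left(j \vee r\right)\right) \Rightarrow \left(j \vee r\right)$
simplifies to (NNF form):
$\text{True}$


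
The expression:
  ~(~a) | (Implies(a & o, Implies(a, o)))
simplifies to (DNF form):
True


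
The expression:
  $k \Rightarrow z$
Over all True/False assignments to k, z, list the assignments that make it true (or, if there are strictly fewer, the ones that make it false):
is false only for:
  k=True, z=False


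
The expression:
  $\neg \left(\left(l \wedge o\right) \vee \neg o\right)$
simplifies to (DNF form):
$o \wedge \neg l$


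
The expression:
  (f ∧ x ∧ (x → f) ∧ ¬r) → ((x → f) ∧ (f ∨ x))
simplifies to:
True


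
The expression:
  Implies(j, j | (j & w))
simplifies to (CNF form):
True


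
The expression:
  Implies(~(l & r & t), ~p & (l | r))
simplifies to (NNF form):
(l & ~p) | (r & ~p) | (l & r & t)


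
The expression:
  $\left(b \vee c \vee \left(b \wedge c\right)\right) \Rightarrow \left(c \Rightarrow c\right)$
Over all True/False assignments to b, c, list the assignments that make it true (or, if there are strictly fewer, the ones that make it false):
is always true.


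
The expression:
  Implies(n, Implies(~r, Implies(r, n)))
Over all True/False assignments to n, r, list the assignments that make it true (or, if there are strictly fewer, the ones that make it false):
is always true.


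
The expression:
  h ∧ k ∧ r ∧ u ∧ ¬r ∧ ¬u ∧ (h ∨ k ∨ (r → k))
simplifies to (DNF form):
False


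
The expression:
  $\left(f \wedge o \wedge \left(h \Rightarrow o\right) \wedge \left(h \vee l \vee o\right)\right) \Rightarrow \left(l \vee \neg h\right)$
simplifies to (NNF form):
$l \vee \neg f \vee \neg h \vee \neg o$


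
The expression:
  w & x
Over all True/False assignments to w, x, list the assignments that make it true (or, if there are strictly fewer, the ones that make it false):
is true only for:
  w=True, x=True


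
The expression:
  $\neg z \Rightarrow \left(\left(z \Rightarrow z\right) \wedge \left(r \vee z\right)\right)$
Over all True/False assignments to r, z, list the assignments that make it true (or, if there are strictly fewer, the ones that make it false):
is false only for:
  r=False, z=False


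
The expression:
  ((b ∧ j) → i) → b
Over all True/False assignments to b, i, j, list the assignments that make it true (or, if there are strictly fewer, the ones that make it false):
is true only for:
  b=True, i=False, j=False;
  b=True, i=False, j=True;
  b=True, i=True, j=False;
  b=True, i=True, j=True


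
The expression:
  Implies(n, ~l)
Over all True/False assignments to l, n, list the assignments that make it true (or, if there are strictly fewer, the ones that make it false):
is false only for:
  l=True, n=True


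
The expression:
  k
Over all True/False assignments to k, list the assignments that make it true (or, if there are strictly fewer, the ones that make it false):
is true only for:
  k=True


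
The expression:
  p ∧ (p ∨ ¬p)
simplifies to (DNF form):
p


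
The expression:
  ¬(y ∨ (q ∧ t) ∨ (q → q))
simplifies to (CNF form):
False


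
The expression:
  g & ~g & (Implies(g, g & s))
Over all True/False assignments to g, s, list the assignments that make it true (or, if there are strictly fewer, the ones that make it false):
is never true.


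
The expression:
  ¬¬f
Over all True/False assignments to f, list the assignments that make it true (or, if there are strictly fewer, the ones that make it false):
is true only for:
  f=True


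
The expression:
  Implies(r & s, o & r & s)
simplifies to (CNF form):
o | ~r | ~s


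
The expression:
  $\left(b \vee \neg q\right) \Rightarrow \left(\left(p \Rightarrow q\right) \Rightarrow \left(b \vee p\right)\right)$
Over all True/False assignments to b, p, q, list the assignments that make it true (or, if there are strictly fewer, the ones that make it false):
is false only for:
  b=False, p=False, q=False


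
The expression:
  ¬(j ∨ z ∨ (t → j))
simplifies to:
t ∧ ¬j ∧ ¬z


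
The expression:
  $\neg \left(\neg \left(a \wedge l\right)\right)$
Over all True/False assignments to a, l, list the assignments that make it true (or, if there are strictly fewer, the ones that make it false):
is true only for:
  a=True, l=True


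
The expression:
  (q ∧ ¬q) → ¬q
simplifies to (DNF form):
True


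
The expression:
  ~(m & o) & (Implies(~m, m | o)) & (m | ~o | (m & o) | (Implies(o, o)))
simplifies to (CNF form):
(m | o) & (~m | ~o)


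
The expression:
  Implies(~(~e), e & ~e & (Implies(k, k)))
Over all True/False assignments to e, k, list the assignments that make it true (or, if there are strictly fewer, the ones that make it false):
is true only for:
  e=False, k=False;
  e=False, k=True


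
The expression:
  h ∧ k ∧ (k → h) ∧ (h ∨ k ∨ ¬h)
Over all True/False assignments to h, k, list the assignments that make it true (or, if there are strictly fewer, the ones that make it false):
is true only for:
  h=True, k=True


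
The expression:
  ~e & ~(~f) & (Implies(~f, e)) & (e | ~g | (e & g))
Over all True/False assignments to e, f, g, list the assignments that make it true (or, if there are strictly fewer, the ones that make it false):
is true only for:
  e=False, f=True, g=False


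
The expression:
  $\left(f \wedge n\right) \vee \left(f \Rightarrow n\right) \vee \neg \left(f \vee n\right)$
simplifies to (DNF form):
$n \vee \neg f$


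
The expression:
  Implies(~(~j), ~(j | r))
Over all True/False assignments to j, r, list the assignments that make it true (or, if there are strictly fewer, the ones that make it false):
is true only for:
  j=False, r=False;
  j=False, r=True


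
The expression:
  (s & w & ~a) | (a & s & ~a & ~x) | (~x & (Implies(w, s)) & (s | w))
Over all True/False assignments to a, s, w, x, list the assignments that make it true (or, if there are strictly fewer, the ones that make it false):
is true only for:
  a=False, s=True, w=False, x=False;
  a=False, s=True, w=True, x=False;
  a=False, s=True, w=True, x=True;
  a=True, s=True, w=False, x=False;
  a=True, s=True, w=True, x=False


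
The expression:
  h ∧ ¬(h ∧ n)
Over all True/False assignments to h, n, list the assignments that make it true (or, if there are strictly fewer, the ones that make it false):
is true only for:
  h=True, n=False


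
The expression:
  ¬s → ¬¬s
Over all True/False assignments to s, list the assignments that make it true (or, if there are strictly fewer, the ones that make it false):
is true only for:
  s=True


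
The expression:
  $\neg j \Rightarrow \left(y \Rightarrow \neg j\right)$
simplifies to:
$\text{True}$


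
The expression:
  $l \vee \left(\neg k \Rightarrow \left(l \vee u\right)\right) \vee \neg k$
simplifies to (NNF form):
$\text{True}$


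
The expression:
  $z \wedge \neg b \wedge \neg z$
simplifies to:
$\text{False}$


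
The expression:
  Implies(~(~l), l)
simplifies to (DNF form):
True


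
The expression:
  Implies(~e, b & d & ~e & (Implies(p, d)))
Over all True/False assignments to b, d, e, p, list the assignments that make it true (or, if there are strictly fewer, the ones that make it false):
is false only for:
  b=False, d=False, e=False, p=False;
  b=False, d=False, e=False, p=True;
  b=False, d=True, e=False, p=False;
  b=False, d=True, e=False, p=True;
  b=True, d=False, e=False, p=False;
  b=True, d=False, e=False, p=True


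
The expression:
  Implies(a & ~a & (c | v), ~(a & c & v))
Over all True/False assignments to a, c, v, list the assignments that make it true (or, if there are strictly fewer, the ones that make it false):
is always true.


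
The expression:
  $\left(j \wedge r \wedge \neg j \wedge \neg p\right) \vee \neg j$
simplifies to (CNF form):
$\neg j$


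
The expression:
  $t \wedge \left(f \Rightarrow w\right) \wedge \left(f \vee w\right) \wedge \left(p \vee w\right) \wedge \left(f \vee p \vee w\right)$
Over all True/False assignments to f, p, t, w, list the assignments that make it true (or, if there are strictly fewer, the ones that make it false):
is true only for:
  f=False, p=False, t=True, w=True;
  f=False, p=True, t=True, w=True;
  f=True, p=False, t=True, w=True;
  f=True, p=True, t=True, w=True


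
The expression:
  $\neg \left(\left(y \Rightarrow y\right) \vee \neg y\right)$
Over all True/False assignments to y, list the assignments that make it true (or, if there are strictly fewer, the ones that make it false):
is never true.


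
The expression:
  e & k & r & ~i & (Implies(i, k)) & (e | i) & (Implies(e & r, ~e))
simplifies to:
False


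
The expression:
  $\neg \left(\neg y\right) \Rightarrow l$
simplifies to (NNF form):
$l \vee \neg y$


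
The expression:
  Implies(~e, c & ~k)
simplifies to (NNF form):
e | (c & ~k)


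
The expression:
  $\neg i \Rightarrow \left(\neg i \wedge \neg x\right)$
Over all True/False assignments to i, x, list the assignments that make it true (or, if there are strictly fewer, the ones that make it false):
is false only for:
  i=False, x=True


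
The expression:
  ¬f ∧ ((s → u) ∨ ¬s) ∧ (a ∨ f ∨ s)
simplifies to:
¬f ∧ (a ∨ s) ∧ (u ∨ ¬s)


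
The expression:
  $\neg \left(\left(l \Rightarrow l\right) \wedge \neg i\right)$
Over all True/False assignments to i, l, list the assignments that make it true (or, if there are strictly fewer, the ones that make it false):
is true only for:
  i=True, l=False;
  i=True, l=True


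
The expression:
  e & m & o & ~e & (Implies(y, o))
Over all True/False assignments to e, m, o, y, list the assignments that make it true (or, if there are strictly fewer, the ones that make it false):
is never true.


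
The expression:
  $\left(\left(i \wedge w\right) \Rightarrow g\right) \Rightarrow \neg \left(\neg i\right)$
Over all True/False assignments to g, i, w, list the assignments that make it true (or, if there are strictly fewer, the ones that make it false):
is true only for:
  g=False, i=True, w=False;
  g=False, i=True, w=True;
  g=True, i=True, w=False;
  g=True, i=True, w=True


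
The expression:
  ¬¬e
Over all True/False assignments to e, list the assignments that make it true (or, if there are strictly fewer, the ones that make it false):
is true only for:
  e=True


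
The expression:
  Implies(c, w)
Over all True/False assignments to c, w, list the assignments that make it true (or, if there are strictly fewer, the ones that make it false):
is false only for:
  c=True, w=False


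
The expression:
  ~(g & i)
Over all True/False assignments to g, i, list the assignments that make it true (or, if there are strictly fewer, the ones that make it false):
is false only for:
  g=True, i=True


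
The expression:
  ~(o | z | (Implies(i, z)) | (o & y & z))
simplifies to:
i & ~o & ~z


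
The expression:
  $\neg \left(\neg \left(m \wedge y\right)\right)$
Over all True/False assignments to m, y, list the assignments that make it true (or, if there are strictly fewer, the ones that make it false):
is true only for:
  m=True, y=True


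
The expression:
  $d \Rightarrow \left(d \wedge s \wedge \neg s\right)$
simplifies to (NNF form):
$\neg d$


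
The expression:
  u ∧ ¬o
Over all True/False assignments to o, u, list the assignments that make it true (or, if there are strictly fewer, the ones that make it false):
is true only for:
  o=False, u=True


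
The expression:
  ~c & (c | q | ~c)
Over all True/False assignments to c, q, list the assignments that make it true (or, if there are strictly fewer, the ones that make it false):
is true only for:
  c=False, q=False;
  c=False, q=True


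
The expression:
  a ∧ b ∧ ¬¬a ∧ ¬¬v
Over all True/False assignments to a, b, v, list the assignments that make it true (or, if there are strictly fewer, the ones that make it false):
is true only for:
  a=True, b=True, v=True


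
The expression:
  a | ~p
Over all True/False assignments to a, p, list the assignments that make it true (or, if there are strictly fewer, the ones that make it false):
is false only for:
  a=False, p=True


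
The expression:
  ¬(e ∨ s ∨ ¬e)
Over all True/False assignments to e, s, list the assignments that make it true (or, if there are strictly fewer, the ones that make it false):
is never true.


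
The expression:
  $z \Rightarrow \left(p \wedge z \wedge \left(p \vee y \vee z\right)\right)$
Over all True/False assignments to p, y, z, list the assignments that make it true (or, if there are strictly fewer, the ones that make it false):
is false only for:
  p=False, y=False, z=True;
  p=False, y=True, z=True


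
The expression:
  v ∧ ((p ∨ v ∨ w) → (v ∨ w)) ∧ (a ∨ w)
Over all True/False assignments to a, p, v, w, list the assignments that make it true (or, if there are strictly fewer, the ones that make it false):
is true only for:
  a=False, p=False, v=True, w=True;
  a=False, p=True, v=True, w=True;
  a=True, p=False, v=True, w=False;
  a=True, p=False, v=True, w=True;
  a=True, p=True, v=True, w=False;
  a=True, p=True, v=True, w=True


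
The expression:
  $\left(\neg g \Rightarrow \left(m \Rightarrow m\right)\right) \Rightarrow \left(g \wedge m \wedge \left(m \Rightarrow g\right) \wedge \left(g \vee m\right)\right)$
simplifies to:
$g \wedge m$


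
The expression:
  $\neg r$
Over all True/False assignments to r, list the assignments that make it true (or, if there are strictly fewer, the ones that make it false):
is true only for:
  r=False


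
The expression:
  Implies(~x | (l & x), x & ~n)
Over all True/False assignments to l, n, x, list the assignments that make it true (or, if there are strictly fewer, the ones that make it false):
is true only for:
  l=False, n=False, x=True;
  l=False, n=True, x=True;
  l=True, n=False, x=True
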